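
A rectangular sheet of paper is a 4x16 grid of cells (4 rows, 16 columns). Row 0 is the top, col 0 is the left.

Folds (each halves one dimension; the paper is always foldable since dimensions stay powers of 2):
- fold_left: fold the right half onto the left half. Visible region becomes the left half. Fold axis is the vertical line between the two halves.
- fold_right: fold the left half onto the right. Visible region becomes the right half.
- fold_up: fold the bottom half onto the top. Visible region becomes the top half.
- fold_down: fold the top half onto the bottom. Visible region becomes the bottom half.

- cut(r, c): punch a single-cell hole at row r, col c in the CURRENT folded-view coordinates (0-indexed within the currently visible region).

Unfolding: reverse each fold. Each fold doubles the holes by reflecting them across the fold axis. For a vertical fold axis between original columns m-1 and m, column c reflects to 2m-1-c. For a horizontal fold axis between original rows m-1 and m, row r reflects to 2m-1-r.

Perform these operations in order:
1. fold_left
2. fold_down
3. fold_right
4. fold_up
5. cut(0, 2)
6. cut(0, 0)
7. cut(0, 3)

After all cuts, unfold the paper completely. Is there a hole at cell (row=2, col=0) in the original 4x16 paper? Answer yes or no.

Op 1 fold_left: fold axis v@8; visible region now rows[0,4) x cols[0,8) = 4x8
Op 2 fold_down: fold axis h@2; visible region now rows[2,4) x cols[0,8) = 2x8
Op 3 fold_right: fold axis v@4; visible region now rows[2,4) x cols[4,8) = 2x4
Op 4 fold_up: fold axis h@3; visible region now rows[2,3) x cols[4,8) = 1x4
Op 5 cut(0, 2): punch at orig (2,6); cuts so far [(2, 6)]; region rows[2,3) x cols[4,8) = 1x4
Op 6 cut(0, 0): punch at orig (2,4); cuts so far [(2, 4), (2, 6)]; region rows[2,3) x cols[4,8) = 1x4
Op 7 cut(0, 3): punch at orig (2,7); cuts so far [(2, 4), (2, 6), (2, 7)]; region rows[2,3) x cols[4,8) = 1x4
Unfold 1 (reflect across h@3): 6 holes -> [(2, 4), (2, 6), (2, 7), (3, 4), (3, 6), (3, 7)]
Unfold 2 (reflect across v@4): 12 holes -> [(2, 0), (2, 1), (2, 3), (2, 4), (2, 6), (2, 7), (3, 0), (3, 1), (3, 3), (3, 4), (3, 6), (3, 7)]
Unfold 3 (reflect across h@2): 24 holes -> [(0, 0), (0, 1), (0, 3), (0, 4), (0, 6), (0, 7), (1, 0), (1, 1), (1, 3), (1, 4), (1, 6), (1, 7), (2, 0), (2, 1), (2, 3), (2, 4), (2, 6), (2, 7), (3, 0), (3, 1), (3, 3), (3, 4), (3, 6), (3, 7)]
Unfold 4 (reflect across v@8): 48 holes -> [(0, 0), (0, 1), (0, 3), (0, 4), (0, 6), (0, 7), (0, 8), (0, 9), (0, 11), (0, 12), (0, 14), (0, 15), (1, 0), (1, 1), (1, 3), (1, 4), (1, 6), (1, 7), (1, 8), (1, 9), (1, 11), (1, 12), (1, 14), (1, 15), (2, 0), (2, 1), (2, 3), (2, 4), (2, 6), (2, 7), (2, 8), (2, 9), (2, 11), (2, 12), (2, 14), (2, 15), (3, 0), (3, 1), (3, 3), (3, 4), (3, 6), (3, 7), (3, 8), (3, 9), (3, 11), (3, 12), (3, 14), (3, 15)]
Holes: [(0, 0), (0, 1), (0, 3), (0, 4), (0, 6), (0, 7), (0, 8), (0, 9), (0, 11), (0, 12), (0, 14), (0, 15), (1, 0), (1, 1), (1, 3), (1, 4), (1, 6), (1, 7), (1, 8), (1, 9), (1, 11), (1, 12), (1, 14), (1, 15), (2, 0), (2, 1), (2, 3), (2, 4), (2, 6), (2, 7), (2, 8), (2, 9), (2, 11), (2, 12), (2, 14), (2, 15), (3, 0), (3, 1), (3, 3), (3, 4), (3, 6), (3, 7), (3, 8), (3, 9), (3, 11), (3, 12), (3, 14), (3, 15)]

Answer: yes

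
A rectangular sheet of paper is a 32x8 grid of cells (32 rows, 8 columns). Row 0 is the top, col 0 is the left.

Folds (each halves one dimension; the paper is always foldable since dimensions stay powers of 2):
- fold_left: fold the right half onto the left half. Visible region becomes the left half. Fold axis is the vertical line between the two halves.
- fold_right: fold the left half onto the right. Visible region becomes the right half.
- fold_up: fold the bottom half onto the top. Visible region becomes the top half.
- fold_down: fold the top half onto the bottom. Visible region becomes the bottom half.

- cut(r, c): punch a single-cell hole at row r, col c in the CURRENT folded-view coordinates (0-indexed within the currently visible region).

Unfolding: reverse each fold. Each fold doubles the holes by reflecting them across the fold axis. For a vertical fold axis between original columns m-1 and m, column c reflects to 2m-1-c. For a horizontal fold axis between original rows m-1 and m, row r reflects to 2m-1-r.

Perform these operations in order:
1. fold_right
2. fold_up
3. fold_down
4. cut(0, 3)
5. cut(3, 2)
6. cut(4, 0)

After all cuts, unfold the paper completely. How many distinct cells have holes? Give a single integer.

Op 1 fold_right: fold axis v@4; visible region now rows[0,32) x cols[4,8) = 32x4
Op 2 fold_up: fold axis h@16; visible region now rows[0,16) x cols[4,8) = 16x4
Op 3 fold_down: fold axis h@8; visible region now rows[8,16) x cols[4,8) = 8x4
Op 4 cut(0, 3): punch at orig (8,7); cuts so far [(8, 7)]; region rows[8,16) x cols[4,8) = 8x4
Op 5 cut(3, 2): punch at orig (11,6); cuts so far [(8, 7), (11, 6)]; region rows[8,16) x cols[4,8) = 8x4
Op 6 cut(4, 0): punch at orig (12,4); cuts so far [(8, 7), (11, 6), (12, 4)]; region rows[8,16) x cols[4,8) = 8x4
Unfold 1 (reflect across h@8): 6 holes -> [(3, 4), (4, 6), (7, 7), (8, 7), (11, 6), (12, 4)]
Unfold 2 (reflect across h@16): 12 holes -> [(3, 4), (4, 6), (7, 7), (8, 7), (11, 6), (12, 4), (19, 4), (20, 6), (23, 7), (24, 7), (27, 6), (28, 4)]
Unfold 3 (reflect across v@4): 24 holes -> [(3, 3), (3, 4), (4, 1), (4, 6), (7, 0), (7, 7), (8, 0), (8, 7), (11, 1), (11, 6), (12, 3), (12, 4), (19, 3), (19, 4), (20, 1), (20, 6), (23, 0), (23, 7), (24, 0), (24, 7), (27, 1), (27, 6), (28, 3), (28, 4)]

Answer: 24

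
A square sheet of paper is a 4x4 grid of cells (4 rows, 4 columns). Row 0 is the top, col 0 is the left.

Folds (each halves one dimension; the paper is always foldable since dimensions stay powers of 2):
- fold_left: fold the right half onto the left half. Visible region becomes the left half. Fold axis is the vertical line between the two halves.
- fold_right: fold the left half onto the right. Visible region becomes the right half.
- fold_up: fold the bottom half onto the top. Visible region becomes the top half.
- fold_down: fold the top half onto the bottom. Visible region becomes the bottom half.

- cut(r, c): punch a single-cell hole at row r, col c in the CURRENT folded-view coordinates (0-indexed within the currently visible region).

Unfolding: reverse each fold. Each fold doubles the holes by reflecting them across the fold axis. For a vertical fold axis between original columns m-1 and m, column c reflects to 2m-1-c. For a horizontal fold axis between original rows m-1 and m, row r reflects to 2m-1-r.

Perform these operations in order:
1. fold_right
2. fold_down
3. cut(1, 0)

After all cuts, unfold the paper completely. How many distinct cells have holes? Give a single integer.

Op 1 fold_right: fold axis v@2; visible region now rows[0,4) x cols[2,4) = 4x2
Op 2 fold_down: fold axis h@2; visible region now rows[2,4) x cols[2,4) = 2x2
Op 3 cut(1, 0): punch at orig (3,2); cuts so far [(3, 2)]; region rows[2,4) x cols[2,4) = 2x2
Unfold 1 (reflect across h@2): 2 holes -> [(0, 2), (3, 2)]
Unfold 2 (reflect across v@2): 4 holes -> [(0, 1), (0, 2), (3, 1), (3, 2)]

Answer: 4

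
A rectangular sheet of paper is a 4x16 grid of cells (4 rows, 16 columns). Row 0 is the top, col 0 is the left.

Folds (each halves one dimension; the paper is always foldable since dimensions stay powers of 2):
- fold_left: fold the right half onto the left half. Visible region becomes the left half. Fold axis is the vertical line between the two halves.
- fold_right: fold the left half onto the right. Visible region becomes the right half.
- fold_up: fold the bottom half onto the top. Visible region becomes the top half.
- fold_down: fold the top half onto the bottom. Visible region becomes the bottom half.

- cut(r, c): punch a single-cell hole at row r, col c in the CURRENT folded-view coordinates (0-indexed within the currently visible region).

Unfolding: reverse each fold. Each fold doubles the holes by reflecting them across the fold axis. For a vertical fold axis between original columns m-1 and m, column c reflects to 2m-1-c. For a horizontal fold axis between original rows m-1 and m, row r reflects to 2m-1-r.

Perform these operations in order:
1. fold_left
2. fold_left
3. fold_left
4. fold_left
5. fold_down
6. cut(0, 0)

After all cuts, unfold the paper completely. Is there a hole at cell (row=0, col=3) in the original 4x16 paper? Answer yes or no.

Answer: no

Derivation:
Op 1 fold_left: fold axis v@8; visible region now rows[0,4) x cols[0,8) = 4x8
Op 2 fold_left: fold axis v@4; visible region now rows[0,4) x cols[0,4) = 4x4
Op 3 fold_left: fold axis v@2; visible region now rows[0,4) x cols[0,2) = 4x2
Op 4 fold_left: fold axis v@1; visible region now rows[0,4) x cols[0,1) = 4x1
Op 5 fold_down: fold axis h@2; visible region now rows[2,4) x cols[0,1) = 2x1
Op 6 cut(0, 0): punch at orig (2,0); cuts so far [(2, 0)]; region rows[2,4) x cols[0,1) = 2x1
Unfold 1 (reflect across h@2): 2 holes -> [(1, 0), (2, 0)]
Unfold 2 (reflect across v@1): 4 holes -> [(1, 0), (1, 1), (2, 0), (2, 1)]
Unfold 3 (reflect across v@2): 8 holes -> [(1, 0), (1, 1), (1, 2), (1, 3), (2, 0), (2, 1), (2, 2), (2, 3)]
Unfold 4 (reflect across v@4): 16 holes -> [(1, 0), (1, 1), (1, 2), (1, 3), (1, 4), (1, 5), (1, 6), (1, 7), (2, 0), (2, 1), (2, 2), (2, 3), (2, 4), (2, 5), (2, 6), (2, 7)]
Unfold 5 (reflect across v@8): 32 holes -> [(1, 0), (1, 1), (1, 2), (1, 3), (1, 4), (1, 5), (1, 6), (1, 7), (1, 8), (1, 9), (1, 10), (1, 11), (1, 12), (1, 13), (1, 14), (1, 15), (2, 0), (2, 1), (2, 2), (2, 3), (2, 4), (2, 5), (2, 6), (2, 7), (2, 8), (2, 9), (2, 10), (2, 11), (2, 12), (2, 13), (2, 14), (2, 15)]
Holes: [(1, 0), (1, 1), (1, 2), (1, 3), (1, 4), (1, 5), (1, 6), (1, 7), (1, 8), (1, 9), (1, 10), (1, 11), (1, 12), (1, 13), (1, 14), (1, 15), (2, 0), (2, 1), (2, 2), (2, 3), (2, 4), (2, 5), (2, 6), (2, 7), (2, 8), (2, 9), (2, 10), (2, 11), (2, 12), (2, 13), (2, 14), (2, 15)]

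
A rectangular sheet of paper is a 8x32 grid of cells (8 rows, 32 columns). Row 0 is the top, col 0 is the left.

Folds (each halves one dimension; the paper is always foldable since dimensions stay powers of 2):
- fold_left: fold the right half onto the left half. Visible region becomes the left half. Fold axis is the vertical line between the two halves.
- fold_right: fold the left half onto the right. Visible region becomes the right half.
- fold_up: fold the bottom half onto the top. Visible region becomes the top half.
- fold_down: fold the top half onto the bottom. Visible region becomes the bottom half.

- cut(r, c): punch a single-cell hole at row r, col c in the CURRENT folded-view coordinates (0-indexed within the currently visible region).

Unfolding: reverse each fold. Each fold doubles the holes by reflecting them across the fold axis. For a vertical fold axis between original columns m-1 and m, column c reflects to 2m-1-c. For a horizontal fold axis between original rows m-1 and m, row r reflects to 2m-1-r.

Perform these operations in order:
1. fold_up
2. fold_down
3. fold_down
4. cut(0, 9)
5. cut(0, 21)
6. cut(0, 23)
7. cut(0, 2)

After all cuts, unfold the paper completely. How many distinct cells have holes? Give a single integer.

Answer: 32

Derivation:
Op 1 fold_up: fold axis h@4; visible region now rows[0,4) x cols[0,32) = 4x32
Op 2 fold_down: fold axis h@2; visible region now rows[2,4) x cols[0,32) = 2x32
Op 3 fold_down: fold axis h@3; visible region now rows[3,4) x cols[0,32) = 1x32
Op 4 cut(0, 9): punch at orig (3,9); cuts so far [(3, 9)]; region rows[3,4) x cols[0,32) = 1x32
Op 5 cut(0, 21): punch at orig (3,21); cuts so far [(3, 9), (3, 21)]; region rows[3,4) x cols[0,32) = 1x32
Op 6 cut(0, 23): punch at orig (3,23); cuts so far [(3, 9), (3, 21), (3, 23)]; region rows[3,4) x cols[0,32) = 1x32
Op 7 cut(0, 2): punch at orig (3,2); cuts so far [(3, 2), (3, 9), (3, 21), (3, 23)]; region rows[3,4) x cols[0,32) = 1x32
Unfold 1 (reflect across h@3): 8 holes -> [(2, 2), (2, 9), (2, 21), (2, 23), (3, 2), (3, 9), (3, 21), (3, 23)]
Unfold 2 (reflect across h@2): 16 holes -> [(0, 2), (0, 9), (0, 21), (0, 23), (1, 2), (1, 9), (1, 21), (1, 23), (2, 2), (2, 9), (2, 21), (2, 23), (3, 2), (3, 9), (3, 21), (3, 23)]
Unfold 3 (reflect across h@4): 32 holes -> [(0, 2), (0, 9), (0, 21), (0, 23), (1, 2), (1, 9), (1, 21), (1, 23), (2, 2), (2, 9), (2, 21), (2, 23), (3, 2), (3, 9), (3, 21), (3, 23), (4, 2), (4, 9), (4, 21), (4, 23), (5, 2), (5, 9), (5, 21), (5, 23), (6, 2), (6, 9), (6, 21), (6, 23), (7, 2), (7, 9), (7, 21), (7, 23)]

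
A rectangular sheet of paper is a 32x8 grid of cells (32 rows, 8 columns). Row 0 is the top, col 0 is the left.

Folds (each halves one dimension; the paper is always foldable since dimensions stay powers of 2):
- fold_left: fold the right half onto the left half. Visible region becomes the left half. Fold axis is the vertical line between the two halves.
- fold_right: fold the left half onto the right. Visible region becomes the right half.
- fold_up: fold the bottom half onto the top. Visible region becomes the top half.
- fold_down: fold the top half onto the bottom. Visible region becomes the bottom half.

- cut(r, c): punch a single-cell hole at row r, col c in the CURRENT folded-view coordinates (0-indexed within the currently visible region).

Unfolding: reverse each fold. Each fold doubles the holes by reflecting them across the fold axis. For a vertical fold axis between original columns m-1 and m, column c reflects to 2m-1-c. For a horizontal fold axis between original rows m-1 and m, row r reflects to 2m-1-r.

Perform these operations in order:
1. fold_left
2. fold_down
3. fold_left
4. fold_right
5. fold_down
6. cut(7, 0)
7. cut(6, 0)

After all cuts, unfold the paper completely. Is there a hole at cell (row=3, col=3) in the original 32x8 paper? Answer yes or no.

Answer: no

Derivation:
Op 1 fold_left: fold axis v@4; visible region now rows[0,32) x cols[0,4) = 32x4
Op 2 fold_down: fold axis h@16; visible region now rows[16,32) x cols[0,4) = 16x4
Op 3 fold_left: fold axis v@2; visible region now rows[16,32) x cols[0,2) = 16x2
Op 4 fold_right: fold axis v@1; visible region now rows[16,32) x cols[1,2) = 16x1
Op 5 fold_down: fold axis h@24; visible region now rows[24,32) x cols[1,2) = 8x1
Op 6 cut(7, 0): punch at orig (31,1); cuts so far [(31, 1)]; region rows[24,32) x cols[1,2) = 8x1
Op 7 cut(6, 0): punch at orig (30,1); cuts so far [(30, 1), (31, 1)]; region rows[24,32) x cols[1,2) = 8x1
Unfold 1 (reflect across h@24): 4 holes -> [(16, 1), (17, 1), (30, 1), (31, 1)]
Unfold 2 (reflect across v@1): 8 holes -> [(16, 0), (16, 1), (17, 0), (17, 1), (30, 0), (30, 1), (31, 0), (31, 1)]
Unfold 3 (reflect across v@2): 16 holes -> [(16, 0), (16, 1), (16, 2), (16, 3), (17, 0), (17, 1), (17, 2), (17, 3), (30, 0), (30, 1), (30, 2), (30, 3), (31, 0), (31, 1), (31, 2), (31, 3)]
Unfold 4 (reflect across h@16): 32 holes -> [(0, 0), (0, 1), (0, 2), (0, 3), (1, 0), (1, 1), (1, 2), (1, 3), (14, 0), (14, 1), (14, 2), (14, 3), (15, 0), (15, 1), (15, 2), (15, 3), (16, 0), (16, 1), (16, 2), (16, 3), (17, 0), (17, 1), (17, 2), (17, 3), (30, 0), (30, 1), (30, 2), (30, 3), (31, 0), (31, 1), (31, 2), (31, 3)]
Unfold 5 (reflect across v@4): 64 holes -> [(0, 0), (0, 1), (0, 2), (0, 3), (0, 4), (0, 5), (0, 6), (0, 7), (1, 0), (1, 1), (1, 2), (1, 3), (1, 4), (1, 5), (1, 6), (1, 7), (14, 0), (14, 1), (14, 2), (14, 3), (14, 4), (14, 5), (14, 6), (14, 7), (15, 0), (15, 1), (15, 2), (15, 3), (15, 4), (15, 5), (15, 6), (15, 7), (16, 0), (16, 1), (16, 2), (16, 3), (16, 4), (16, 5), (16, 6), (16, 7), (17, 0), (17, 1), (17, 2), (17, 3), (17, 4), (17, 5), (17, 6), (17, 7), (30, 0), (30, 1), (30, 2), (30, 3), (30, 4), (30, 5), (30, 6), (30, 7), (31, 0), (31, 1), (31, 2), (31, 3), (31, 4), (31, 5), (31, 6), (31, 7)]
Holes: [(0, 0), (0, 1), (0, 2), (0, 3), (0, 4), (0, 5), (0, 6), (0, 7), (1, 0), (1, 1), (1, 2), (1, 3), (1, 4), (1, 5), (1, 6), (1, 7), (14, 0), (14, 1), (14, 2), (14, 3), (14, 4), (14, 5), (14, 6), (14, 7), (15, 0), (15, 1), (15, 2), (15, 3), (15, 4), (15, 5), (15, 6), (15, 7), (16, 0), (16, 1), (16, 2), (16, 3), (16, 4), (16, 5), (16, 6), (16, 7), (17, 0), (17, 1), (17, 2), (17, 3), (17, 4), (17, 5), (17, 6), (17, 7), (30, 0), (30, 1), (30, 2), (30, 3), (30, 4), (30, 5), (30, 6), (30, 7), (31, 0), (31, 1), (31, 2), (31, 3), (31, 4), (31, 5), (31, 6), (31, 7)]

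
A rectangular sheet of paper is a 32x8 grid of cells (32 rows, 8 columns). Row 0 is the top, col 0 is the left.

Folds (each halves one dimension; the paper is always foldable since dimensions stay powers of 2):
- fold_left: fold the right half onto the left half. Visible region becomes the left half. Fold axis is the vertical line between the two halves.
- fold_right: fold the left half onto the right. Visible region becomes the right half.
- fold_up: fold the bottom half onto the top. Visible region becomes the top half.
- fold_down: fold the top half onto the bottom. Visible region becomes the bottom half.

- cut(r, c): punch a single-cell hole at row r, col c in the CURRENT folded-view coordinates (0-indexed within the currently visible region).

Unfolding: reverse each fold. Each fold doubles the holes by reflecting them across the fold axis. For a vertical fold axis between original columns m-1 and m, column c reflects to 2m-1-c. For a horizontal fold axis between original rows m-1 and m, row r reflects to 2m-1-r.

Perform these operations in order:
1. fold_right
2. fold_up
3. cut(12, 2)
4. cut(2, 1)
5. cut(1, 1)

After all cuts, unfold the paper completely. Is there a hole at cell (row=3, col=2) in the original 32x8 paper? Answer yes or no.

Op 1 fold_right: fold axis v@4; visible region now rows[0,32) x cols[4,8) = 32x4
Op 2 fold_up: fold axis h@16; visible region now rows[0,16) x cols[4,8) = 16x4
Op 3 cut(12, 2): punch at orig (12,6); cuts so far [(12, 6)]; region rows[0,16) x cols[4,8) = 16x4
Op 4 cut(2, 1): punch at orig (2,5); cuts so far [(2, 5), (12, 6)]; region rows[0,16) x cols[4,8) = 16x4
Op 5 cut(1, 1): punch at orig (1,5); cuts so far [(1, 5), (2, 5), (12, 6)]; region rows[0,16) x cols[4,8) = 16x4
Unfold 1 (reflect across h@16): 6 holes -> [(1, 5), (2, 5), (12, 6), (19, 6), (29, 5), (30, 5)]
Unfold 2 (reflect across v@4): 12 holes -> [(1, 2), (1, 5), (2, 2), (2, 5), (12, 1), (12, 6), (19, 1), (19, 6), (29, 2), (29, 5), (30, 2), (30, 5)]
Holes: [(1, 2), (1, 5), (2, 2), (2, 5), (12, 1), (12, 6), (19, 1), (19, 6), (29, 2), (29, 5), (30, 2), (30, 5)]

Answer: no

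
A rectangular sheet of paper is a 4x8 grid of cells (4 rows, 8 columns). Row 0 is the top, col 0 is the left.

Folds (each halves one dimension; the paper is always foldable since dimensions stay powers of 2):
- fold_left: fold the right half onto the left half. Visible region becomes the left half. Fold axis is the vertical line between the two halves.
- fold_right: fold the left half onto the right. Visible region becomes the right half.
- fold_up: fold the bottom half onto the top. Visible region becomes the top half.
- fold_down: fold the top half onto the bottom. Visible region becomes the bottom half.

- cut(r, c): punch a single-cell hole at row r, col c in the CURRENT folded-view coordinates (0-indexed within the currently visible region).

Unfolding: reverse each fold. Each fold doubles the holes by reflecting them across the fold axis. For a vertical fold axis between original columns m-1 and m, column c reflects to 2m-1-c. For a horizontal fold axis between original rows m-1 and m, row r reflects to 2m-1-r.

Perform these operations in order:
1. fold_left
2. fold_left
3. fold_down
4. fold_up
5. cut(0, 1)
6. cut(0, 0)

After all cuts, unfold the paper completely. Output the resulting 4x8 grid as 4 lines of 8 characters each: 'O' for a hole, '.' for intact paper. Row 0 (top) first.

Answer: OOOOOOOO
OOOOOOOO
OOOOOOOO
OOOOOOOO

Derivation:
Op 1 fold_left: fold axis v@4; visible region now rows[0,4) x cols[0,4) = 4x4
Op 2 fold_left: fold axis v@2; visible region now rows[0,4) x cols[0,2) = 4x2
Op 3 fold_down: fold axis h@2; visible region now rows[2,4) x cols[0,2) = 2x2
Op 4 fold_up: fold axis h@3; visible region now rows[2,3) x cols[0,2) = 1x2
Op 5 cut(0, 1): punch at orig (2,1); cuts so far [(2, 1)]; region rows[2,3) x cols[0,2) = 1x2
Op 6 cut(0, 0): punch at orig (2,0); cuts so far [(2, 0), (2, 1)]; region rows[2,3) x cols[0,2) = 1x2
Unfold 1 (reflect across h@3): 4 holes -> [(2, 0), (2, 1), (3, 0), (3, 1)]
Unfold 2 (reflect across h@2): 8 holes -> [(0, 0), (0, 1), (1, 0), (1, 1), (2, 0), (2, 1), (3, 0), (3, 1)]
Unfold 3 (reflect across v@2): 16 holes -> [(0, 0), (0, 1), (0, 2), (0, 3), (1, 0), (1, 1), (1, 2), (1, 3), (2, 0), (2, 1), (2, 2), (2, 3), (3, 0), (3, 1), (3, 2), (3, 3)]
Unfold 4 (reflect across v@4): 32 holes -> [(0, 0), (0, 1), (0, 2), (0, 3), (0, 4), (0, 5), (0, 6), (0, 7), (1, 0), (1, 1), (1, 2), (1, 3), (1, 4), (1, 5), (1, 6), (1, 7), (2, 0), (2, 1), (2, 2), (2, 3), (2, 4), (2, 5), (2, 6), (2, 7), (3, 0), (3, 1), (3, 2), (3, 3), (3, 4), (3, 5), (3, 6), (3, 7)]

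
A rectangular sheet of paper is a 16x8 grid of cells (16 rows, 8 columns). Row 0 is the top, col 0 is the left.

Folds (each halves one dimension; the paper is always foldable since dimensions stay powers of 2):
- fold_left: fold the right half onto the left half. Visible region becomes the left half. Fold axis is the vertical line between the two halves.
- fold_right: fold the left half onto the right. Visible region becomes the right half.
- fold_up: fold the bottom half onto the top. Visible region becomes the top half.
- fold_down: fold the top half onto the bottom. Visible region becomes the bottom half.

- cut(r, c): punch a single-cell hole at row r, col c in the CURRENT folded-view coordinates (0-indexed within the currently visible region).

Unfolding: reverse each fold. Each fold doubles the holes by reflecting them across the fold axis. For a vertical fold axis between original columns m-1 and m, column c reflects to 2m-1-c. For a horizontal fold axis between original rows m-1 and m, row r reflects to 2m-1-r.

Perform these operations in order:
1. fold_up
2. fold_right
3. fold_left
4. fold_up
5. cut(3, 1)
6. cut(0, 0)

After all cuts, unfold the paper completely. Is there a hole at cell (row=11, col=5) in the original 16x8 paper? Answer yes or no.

Answer: yes

Derivation:
Op 1 fold_up: fold axis h@8; visible region now rows[0,8) x cols[0,8) = 8x8
Op 2 fold_right: fold axis v@4; visible region now rows[0,8) x cols[4,8) = 8x4
Op 3 fold_left: fold axis v@6; visible region now rows[0,8) x cols[4,6) = 8x2
Op 4 fold_up: fold axis h@4; visible region now rows[0,4) x cols[4,6) = 4x2
Op 5 cut(3, 1): punch at orig (3,5); cuts so far [(3, 5)]; region rows[0,4) x cols[4,6) = 4x2
Op 6 cut(0, 0): punch at orig (0,4); cuts so far [(0, 4), (3, 5)]; region rows[0,4) x cols[4,6) = 4x2
Unfold 1 (reflect across h@4): 4 holes -> [(0, 4), (3, 5), (4, 5), (7, 4)]
Unfold 2 (reflect across v@6): 8 holes -> [(0, 4), (0, 7), (3, 5), (3, 6), (4, 5), (4, 6), (7, 4), (7, 7)]
Unfold 3 (reflect across v@4): 16 holes -> [(0, 0), (0, 3), (0, 4), (0, 7), (3, 1), (3, 2), (3, 5), (3, 6), (4, 1), (4, 2), (4, 5), (4, 6), (7, 0), (7, 3), (7, 4), (7, 7)]
Unfold 4 (reflect across h@8): 32 holes -> [(0, 0), (0, 3), (0, 4), (0, 7), (3, 1), (3, 2), (3, 5), (3, 6), (4, 1), (4, 2), (4, 5), (4, 6), (7, 0), (7, 3), (7, 4), (7, 7), (8, 0), (8, 3), (8, 4), (8, 7), (11, 1), (11, 2), (11, 5), (11, 6), (12, 1), (12, 2), (12, 5), (12, 6), (15, 0), (15, 3), (15, 4), (15, 7)]
Holes: [(0, 0), (0, 3), (0, 4), (0, 7), (3, 1), (3, 2), (3, 5), (3, 6), (4, 1), (4, 2), (4, 5), (4, 6), (7, 0), (7, 3), (7, 4), (7, 7), (8, 0), (8, 3), (8, 4), (8, 7), (11, 1), (11, 2), (11, 5), (11, 6), (12, 1), (12, 2), (12, 5), (12, 6), (15, 0), (15, 3), (15, 4), (15, 7)]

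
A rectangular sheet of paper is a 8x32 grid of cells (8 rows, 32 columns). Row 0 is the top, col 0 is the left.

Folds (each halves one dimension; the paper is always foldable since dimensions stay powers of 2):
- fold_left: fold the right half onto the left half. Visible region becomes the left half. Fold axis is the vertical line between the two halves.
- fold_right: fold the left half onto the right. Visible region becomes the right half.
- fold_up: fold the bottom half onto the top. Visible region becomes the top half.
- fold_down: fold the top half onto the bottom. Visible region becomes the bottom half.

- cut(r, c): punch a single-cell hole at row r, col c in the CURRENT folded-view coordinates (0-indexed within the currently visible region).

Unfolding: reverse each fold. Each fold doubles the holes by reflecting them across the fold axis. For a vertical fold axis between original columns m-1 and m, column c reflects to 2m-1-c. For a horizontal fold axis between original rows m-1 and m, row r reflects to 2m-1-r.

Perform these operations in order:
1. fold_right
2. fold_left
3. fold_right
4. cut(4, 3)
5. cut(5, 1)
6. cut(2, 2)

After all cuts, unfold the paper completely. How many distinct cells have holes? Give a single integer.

Answer: 24

Derivation:
Op 1 fold_right: fold axis v@16; visible region now rows[0,8) x cols[16,32) = 8x16
Op 2 fold_left: fold axis v@24; visible region now rows[0,8) x cols[16,24) = 8x8
Op 3 fold_right: fold axis v@20; visible region now rows[0,8) x cols[20,24) = 8x4
Op 4 cut(4, 3): punch at orig (4,23); cuts so far [(4, 23)]; region rows[0,8) x cols[20,24) = 8x4
Op 5 cut(5, 1): punch at orig (5,21); cuts so far [(4, 23), (5, 21)]; region rows[0,8) x cols[20,24) = 8x4
Op 6 cut(2, 2): punch at orig (2,22); cuts so far [(2, 22), (4, 23), (5, 21)]; region rows[0,8) x cols[20,24) = 8x4
Unfold 1 (reflect across v@20): 6 holes -> [(2, 17), (2, 22), (4, 16), (4, 23), (5, 18), (5, 21)]
Unfold 2 (reflect across v@24): 12 holes -> [(2, 17), (2, 22), (2, 25), (2, 30), (4, 16), (4, 23), (4, 24), (4, 31), (5, 18), (5, 21), (5, 26), (5, 29)]
Unfold 3 (reflect across v@16): 24 holes -> [(2, 1), (2, 6), (2, 9), (2, 14), (2, 17), (2, 22), (2, 25), (2, 30), (4, 0), (4, 7), (4, 8), (4, 15), (4, 16), (4, 23), (4, 24), (4, 31), (5, 2), (5, 5), (5, 10), (5, 13), (5, 18), (5, 21), (5, 26), (5, 29)]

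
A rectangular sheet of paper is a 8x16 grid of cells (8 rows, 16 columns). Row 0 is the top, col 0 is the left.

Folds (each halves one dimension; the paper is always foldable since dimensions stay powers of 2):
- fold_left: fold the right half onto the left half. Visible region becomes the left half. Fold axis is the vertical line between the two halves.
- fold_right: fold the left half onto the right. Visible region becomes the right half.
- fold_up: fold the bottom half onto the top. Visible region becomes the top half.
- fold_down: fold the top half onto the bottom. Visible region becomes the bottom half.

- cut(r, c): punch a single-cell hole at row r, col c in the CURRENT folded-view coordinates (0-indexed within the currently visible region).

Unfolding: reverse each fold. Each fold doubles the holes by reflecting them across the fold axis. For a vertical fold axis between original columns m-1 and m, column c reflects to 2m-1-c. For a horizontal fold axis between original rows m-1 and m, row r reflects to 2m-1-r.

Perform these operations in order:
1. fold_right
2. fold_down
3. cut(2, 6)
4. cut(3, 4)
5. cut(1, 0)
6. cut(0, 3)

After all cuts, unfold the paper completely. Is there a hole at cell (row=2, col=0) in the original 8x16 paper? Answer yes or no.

Op 1 fold_right: fold axis v@8; visible region now rows[0,8) x cols[8,16) = 8x8
Op 2 fold_down: fold axis h@4; visible region now rows[4,8) x cols[8,16) = 4x8
Op 3 cut(2, 6): punch at orig (6,14); cuts so far [(6, 14)]; region rows[4,8) x cols[8,16) = 4x8
Op 4 cut(3, 4): punch at orig (7,12); cuts so far [(6, 14), (7, 12)]; region rows[4,8) x cols[8,16) = 4x8
Op 5 cut(1, 0): punch at orig (5,8); cuts so far [(5, 8), (6, 14), (7, 12)]; region rows[4,8) x cols[8,16) = 4x8
Op 6 cut(0, 3): punch at orig (4,11); cuts so far [(4, 11), (5, 8), (6, 14), (7, 12)]; region rows[4,8) x cols[8,16) = 4x8
Unfold 1 (reflect across h@4): 8 holes -> [(0, 12), (1, 14), (2, 8), (3, 11), (4, 11), (5, 8), (6, 14), (7, 12)]
Unfold 2 (reflect across v@8): 16 holes -> [(0, 3), (0, 12), (1, 1), (1, 14), (2, 7), (2, 8), (3, 4), (3, 11), (4, 4), (4, 11), (5, 7), (5, 8), (6, 1), (6, 14), (7, 3), (7, 12)]
Holes: [(0, 3), (0, 12), (1, 1), (1, 14), (2, 7), (2, 8), (3, 4), (3, 11), (4, 4), (4, 11), (5, 7), (5, 8), (6, 1), (6, 14), (7, 3), (7, 12)]

Answer: no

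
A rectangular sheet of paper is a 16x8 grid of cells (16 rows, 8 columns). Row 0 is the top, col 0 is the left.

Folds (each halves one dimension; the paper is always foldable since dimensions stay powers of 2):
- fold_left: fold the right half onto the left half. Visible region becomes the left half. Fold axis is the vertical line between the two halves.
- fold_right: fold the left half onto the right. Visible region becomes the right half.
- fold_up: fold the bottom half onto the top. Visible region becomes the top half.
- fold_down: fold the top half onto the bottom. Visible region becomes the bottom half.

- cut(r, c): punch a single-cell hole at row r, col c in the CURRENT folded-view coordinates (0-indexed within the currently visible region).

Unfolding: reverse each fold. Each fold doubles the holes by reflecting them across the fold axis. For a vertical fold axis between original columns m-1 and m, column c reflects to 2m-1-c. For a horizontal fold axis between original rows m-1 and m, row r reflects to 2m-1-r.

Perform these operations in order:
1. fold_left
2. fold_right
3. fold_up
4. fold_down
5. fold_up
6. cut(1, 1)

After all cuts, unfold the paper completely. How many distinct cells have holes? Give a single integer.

Answer: 32

Derivation:
Op 1 fold_left: fold axis v@4; visible region now rows[0,16) x cols[0,4) = 16x4
Op 2 fold_right: fold axis v@2; visible region now rows[0,16) x cols[2,4) = 16x2
Op 3 fold_up: fold axis h@8; visible region now rows[0,8) x cols[2,4) = 8x2
Op 4 fold_down: fold axis h@4; visible region now rows[4,8) x cols[2,4) = 4x2
Op 5 fold_up: fold axis h@6; visible region now rows[4,6) x cols[2,4) = 2x2
Op 6 cut(1, 1): punch at orig (5,3); cuts so far [(5, 3)]; region rows[4,6) x cols[2,4) = 2x2
Unfold 1 (reflect across h@6): 2 holes -> [(5, 3), (6, 3)]
Unfold 2 (reflect across h@4): 4 holes -> [(1, 3), (2, 3), (5, 3), (6, 3)]
Unfold 3 (reflect across h@8): 8 holes -> [(1, 3), (2, 3), (5, 3), (6, 3), (9, 3), (10, 3), (13, 3), (14, 3)]
Unfold 4 (reflect across v@2): 16 holes -> [(1, 0), (1, 3), (2, 0), (2, 3), (5, 0), (5, 3), (6, 0), (6, 3), (9, 0), (9, 3), (10, 0), (10, 3), (13, 0), (13, 3), (14, 0), (14, 3)]
Unfold 5 (reflect across v@4): 32 holes -> [(1, 0), (1, 3), (1, 4), (1, 7), (2, 0), (2, 3), (2, 4), (2, 7), (5, 0), (5, 3), (5, 4), (5, 7), (6, 0), (6, 3), (6, 4), (6, 7), (9, 0), (9, 3), (9, 4), (9, 7), (10, 0), (10, 3), (10, 4), (10, 7), (13, 0), (13, 3), (13, 4), (13, 7), (14, 0), (14, 3), (14, 4), (14, 7)]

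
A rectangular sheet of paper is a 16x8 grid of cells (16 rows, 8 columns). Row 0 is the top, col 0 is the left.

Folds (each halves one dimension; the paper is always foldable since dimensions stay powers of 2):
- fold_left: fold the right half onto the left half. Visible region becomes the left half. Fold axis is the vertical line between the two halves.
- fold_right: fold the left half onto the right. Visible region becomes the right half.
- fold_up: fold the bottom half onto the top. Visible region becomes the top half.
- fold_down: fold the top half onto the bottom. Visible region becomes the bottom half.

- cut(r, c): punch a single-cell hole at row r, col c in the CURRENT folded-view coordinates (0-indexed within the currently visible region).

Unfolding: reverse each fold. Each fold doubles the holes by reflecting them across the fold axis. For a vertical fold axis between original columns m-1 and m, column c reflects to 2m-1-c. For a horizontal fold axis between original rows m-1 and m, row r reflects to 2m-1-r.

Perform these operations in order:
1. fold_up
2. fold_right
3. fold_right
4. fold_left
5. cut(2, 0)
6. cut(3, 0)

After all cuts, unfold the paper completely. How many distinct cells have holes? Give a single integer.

Answer: 32

Derivation:
Op 1 fold_up: fold axis h@8; visible region now rows[0,8) x cols[0,8) = 8x8
Op 2 fold_right: fold axis v@4; visible region now rows[0,8) x cols[4,8) = 8x4
Op 3 fold_right: fold axis v@6; visible region now rows[0,8) x cols[6,8) = 8x2
Op 4 fold_left: fold axis v@7; visible region now rows[0,8) x cols[6,7) = 8x1
Op 5 cut(2, 0): punch at orig (2,6); cuts so far [(2, 6)]; region rows[0,8) x cols[6,7) = 8x1
Op 6 cut(3, 0): punch at orig (3,6); cuts so far [(2, 6), (3, 6)]; region rows[0,8) x cols[6,7) = 8x1
Unfold 1 (reflect across v@7): 4 holes -> [(2, 6), (2, 7), (3, 6), (3, 7)]
Unfold 2 (reflect across v@6): 8 holes -> [(2, 4), (2, 5), (2, 6), (2, 7), (3, 4), (3, 5), (3, 6), (3, 7)]
Unfold 3 (reflect across v@4): 16 holes -> [(2, 0), (2, 1), (2, 2), (2, 3), (2, 4), (2, 5), (2, 6), (2, 7), (3, 0), (3, 1), (3, 2), (3, 3), (3, 4), (3, 5), (3, 6), (3, 7)]
Unfold 4 (reflect across h@8): 32 holes -> [(2, 0), (2, 1), (2, 2), (2, 3), (2, 4), (2, 5), (2, 6), (2, 7), (3, 0), (3, 1), (3, 2), (3, 3), (3, 4), (3, 5), (3, 6), (3, 7), (12, 0), (12, 1), (12, 2), (12, 3), (12, 4), (12, 5), (12, 6), (12, 7), (13, 0), (13, 1), (13, 2), (13, 3), (13, 4), (13, 5), (13, 6), (13, 7)]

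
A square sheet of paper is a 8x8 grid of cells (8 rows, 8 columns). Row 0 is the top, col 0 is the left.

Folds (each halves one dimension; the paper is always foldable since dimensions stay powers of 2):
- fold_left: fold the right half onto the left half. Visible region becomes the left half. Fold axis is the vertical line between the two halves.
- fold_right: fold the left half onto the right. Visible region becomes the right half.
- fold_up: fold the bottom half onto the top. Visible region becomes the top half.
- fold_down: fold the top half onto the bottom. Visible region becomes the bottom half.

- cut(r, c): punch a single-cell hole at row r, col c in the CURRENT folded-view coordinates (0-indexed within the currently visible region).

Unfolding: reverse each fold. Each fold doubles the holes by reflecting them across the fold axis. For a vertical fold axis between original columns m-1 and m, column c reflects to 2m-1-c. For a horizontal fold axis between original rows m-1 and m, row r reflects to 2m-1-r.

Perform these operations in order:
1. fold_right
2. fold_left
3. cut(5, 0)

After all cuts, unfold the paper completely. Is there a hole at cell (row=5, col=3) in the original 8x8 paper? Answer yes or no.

Answer: yes

Derivation:
Op 1 fold_right: fold axis v@4; visible region now rows[0,8) x cols[4,8) = 8x4
Op 2 fold_left: fold axis v@6; visible region now rows[0,8) x cols[4,6) = 8x2
Op 3 cut(5, 0): punch at orig (5,4); cuts so far [(5, 4)]; region rows[0,8) x cols[4,6) = 8x2
Unfold 1 (reflect across v@6): 2 holes -> [(5, 4), (5, 7)]
Unfold 2 (reflect across v@4): 4 holes -> [(5, 0), (5, 3), (5, 4), (5, 7)]
Holes: [(5, 0), (5, 3), (5, 4), (5, 7)]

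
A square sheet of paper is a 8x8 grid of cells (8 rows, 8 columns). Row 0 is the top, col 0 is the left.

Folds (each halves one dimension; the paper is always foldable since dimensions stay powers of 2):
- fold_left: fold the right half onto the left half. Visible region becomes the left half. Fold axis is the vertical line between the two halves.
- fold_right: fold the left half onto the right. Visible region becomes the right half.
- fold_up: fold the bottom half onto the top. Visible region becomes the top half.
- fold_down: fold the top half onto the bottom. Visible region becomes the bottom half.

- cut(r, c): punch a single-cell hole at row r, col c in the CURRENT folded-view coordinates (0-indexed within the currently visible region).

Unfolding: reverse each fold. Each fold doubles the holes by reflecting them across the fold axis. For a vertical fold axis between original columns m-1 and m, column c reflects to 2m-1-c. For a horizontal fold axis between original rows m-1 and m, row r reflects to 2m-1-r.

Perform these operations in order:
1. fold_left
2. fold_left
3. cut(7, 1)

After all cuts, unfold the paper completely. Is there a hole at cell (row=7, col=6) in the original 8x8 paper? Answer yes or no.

Op 1 fold_left: fold axis v@4; visible region now rows[0,8) x cols[0,4) = 8x4
Op 2 fold_left: fold axis v@2; visible region now rows[0,8) x cols[0,2) = 8x2
Op 3 cut(7, 1): punch at orig (7,1); cuts so far [(7, 1)]; region rows[0,8) x cols[0,2) = 8x2
Unfold 1 (reflect across v@2): 2 holes -> [(7, 1), (7, 2)]
Unfold 2 (reflect across v@4): 4 holes -> [(7, 1), (7, 2), (7, 5), (7, 6)]
Holes: [(7, 1), (7, 2), (7, 5), (7, 6)]

Answer: yes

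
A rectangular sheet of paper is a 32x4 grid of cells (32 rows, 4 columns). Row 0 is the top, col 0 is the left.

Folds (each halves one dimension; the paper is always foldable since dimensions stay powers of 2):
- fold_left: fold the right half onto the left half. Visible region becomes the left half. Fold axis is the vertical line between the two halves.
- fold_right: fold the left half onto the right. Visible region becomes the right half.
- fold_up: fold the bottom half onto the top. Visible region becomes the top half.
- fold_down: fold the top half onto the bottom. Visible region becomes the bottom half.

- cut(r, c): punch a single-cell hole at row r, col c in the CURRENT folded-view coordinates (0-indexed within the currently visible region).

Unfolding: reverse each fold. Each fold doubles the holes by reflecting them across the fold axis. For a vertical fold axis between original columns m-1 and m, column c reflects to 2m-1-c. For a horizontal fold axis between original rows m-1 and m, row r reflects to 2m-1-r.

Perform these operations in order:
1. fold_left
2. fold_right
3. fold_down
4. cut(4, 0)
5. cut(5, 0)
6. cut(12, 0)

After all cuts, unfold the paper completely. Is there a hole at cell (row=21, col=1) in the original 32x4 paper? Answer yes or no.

Answer: yes

Derivation:
Op 1 fold_left: fold axis v@2; visible region now rows[0,32) x cols[0,2) = 32x2
Op 2 fold_right: fold axis v@1; visible region now rows[0,32) x cols[1,2) = 32x1
Op 3 fold_down: fold axis h@16; visible region now rows[16,32) x cols[1,2) = 16x1
Op 4 cut(4, 0): punch at orig (20,1); cuts so far [(20, 1)]; region rows[16,32) x cols[1,2) = 16x1
Op 5 cut(5, 0): punch at orig (21,1); cuts so far [(20, 1), (21, 1)]; region rows[16,32) x cols[1,2) = 16x1
Op 6 cut(12, 0): punch at orig (28,1); cuts so far [(20, 1), (21, 1), (28, 1)]; region rows[16,32) x cols[1,2) = 16x1
Unfold 1 (reflect across h@16): 6 holes -> [(3, 1), (10, 1), (11, 1), (20, 1), (21, 1), (28, 1)]
Unfold 2 (reflect across v@1): 12 holes -> [(3, 0), (3, 1), (10, 0), (10, 1), (11, 0), (11, 1), (20, 0), (20, 1), (21, 0), (21, 1), (28, 0), (28, 1)]
Unfold 3 (reflect across v@2): 24 holes -> [(3, 0), (3, 1), (3, 2), (3, 3), (10, 0), (10, 1), (10, 2), (10, 3), (11, 0), (11, 1), (11, 2), (11, 3), (20, 0), (20, 1), (20, 2), (20, 3), (21, 0), (21, 1), (21, 2), (21, 3), (28, 0), (28, 1), (28, 2), (28, 3)]
Holes: [(3, 0), (3, 1), (3, 2), (3, 3), (10, 0), (10, 1), (10, 2), (10, 3), (11, 0), (11, 1), (11, 2), (11, 3), (20, 0), (20, 1), (20, 2), (20, 3), (21, 0), (21, 1), (21, 2), (21, 3), (28, 0), (28, 1), (28, 2), (28, 3)]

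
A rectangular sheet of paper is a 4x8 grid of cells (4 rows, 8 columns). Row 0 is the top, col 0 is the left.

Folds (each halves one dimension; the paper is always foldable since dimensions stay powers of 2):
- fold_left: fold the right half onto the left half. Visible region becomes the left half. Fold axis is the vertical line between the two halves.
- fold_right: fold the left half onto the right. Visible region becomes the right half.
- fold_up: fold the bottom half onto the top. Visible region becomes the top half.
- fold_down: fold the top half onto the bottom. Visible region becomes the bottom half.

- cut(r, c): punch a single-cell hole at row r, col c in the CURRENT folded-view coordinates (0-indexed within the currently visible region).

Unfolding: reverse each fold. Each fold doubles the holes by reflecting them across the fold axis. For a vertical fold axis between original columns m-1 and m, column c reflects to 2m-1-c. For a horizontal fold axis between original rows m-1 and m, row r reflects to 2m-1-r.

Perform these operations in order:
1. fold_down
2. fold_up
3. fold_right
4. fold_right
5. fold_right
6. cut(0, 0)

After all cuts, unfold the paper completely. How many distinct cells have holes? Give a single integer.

Op 1 fold_down: fold axis h@2; visible region now rows[2,4) x cols[0,8) = 2x8
Op 2 fold_up: fold axis h@3; visible region now rows[2,3) x cols[0,8) = 1x8
Op 3 fold_right: fold axis v@4; visible region now rows[2,3) x cols[4,8) = 1x4
Op 4 fold_right: fold axis v@6; visible region now rows[2,3) x cols[6,8) = 1x2
Op 5 fold_right: fold axis v@7; visible region now rows[2,3) x cols[7,8) = 1x1
Op 6 cut(0, 0): punch at orig (2,7); cuts so far [(2, 7)]; region rows[2,3) x cols[7,8) = 1x1
Unfold 1 (reflect across v@7): 2 holes -> [(2, 6), (2, 7)]
Unfold 2 (reflect across v@6): 4 holes -> [(2, 4), (2, 5), (2, 6), (2, 7)]
Unfold 3 (reflect across v@4): 8 holes -> [(2, 0), (2, 1), (2, 2), (2, 3), (2, 4), (2, 5), (2, 6), (2, 7)]
Unfold 4 (reflect across h@3): 16 holes -> [(2, 0), (2, 1), (2, 2), (2, 3), (2, 4), (2, 5), (2, 6), (2, 7), (3, 0), (3, 1), (3, 2), (3, 3), (3, 4), (3, 5), (3, 6), (3, 7)]
Unfold 5 (reflect across h@2): 32 holes -> [(0, 0), (0, 1), (0, 2), (0, 3), (0, 4), (0, 5), (0, 6), (0, 7), (1, 0), (1, 1), (1, 2), (1, 3), (1, 4), (1, 5), (1, 6), (1, 7), (2, 0), (2, 1), (2, 2), (2, 3), (2, 4), (2, 5), (2, 6), (2, 7), (3, 0), (3, 1), (3, 2), (3, 3), (3, 4), (3, 5), (3, 6), (3, 7)]

Answer: 32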